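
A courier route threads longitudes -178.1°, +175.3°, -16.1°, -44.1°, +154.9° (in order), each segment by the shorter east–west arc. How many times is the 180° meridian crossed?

3

Leg 1: -178.1° → +175.3°, shortest Δλ = -6.6° (west) — crosses 180°.
Leg 2: +175.3° → -16.1°, shortest Δλ = 168.6° (east) — crosses 180°.
Leg 3: -16.1° → -44.1°, shortest Δλ = -28.0° (west) — does not cross 180°.
Leg 4: -44.1° → +154.9°, shortest Δλ = -161.0° (west) — crosses 180°.
Total crossings: 3.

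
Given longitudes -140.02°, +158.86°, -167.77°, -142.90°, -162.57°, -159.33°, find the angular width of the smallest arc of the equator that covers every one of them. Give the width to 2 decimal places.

Sort the longitudes: -167.77°, -162.57°, -159.33°, -142.90°, -140.02°, +158.86°.
Eastward gaps between consecutive values (wrapping around): 5.20°, 3.24°, 16.43°, 2.88°, 298.88°, 33.37°.
Largest gap = 298.88° ⇒ minimal covering band is its complement: 360° − 298.88° = 61.12°.
Band runs from +158.86° eastward to -140.02°, crossing the antimeridian.

61.12°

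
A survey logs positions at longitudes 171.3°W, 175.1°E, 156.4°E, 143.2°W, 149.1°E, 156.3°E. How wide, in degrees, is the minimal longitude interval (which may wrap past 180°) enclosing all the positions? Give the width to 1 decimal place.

67.7°

Sort the longitudes: -171.3°, -143.2°, +149.1°, +156.3°, +156.4°, +175.1°.
Eastward gaps between consecutive values (wrapping around): 28.1°, 292.3°, 7.2°, 0.1°, 18.7°, 13.6°.
Largest gap = 292.3° ⇒ minimal covering band is its complement: 360° − 292.3° = 67.7°.
Band runs from +149.1° eastward to -143.2°, crossing the antimeridian.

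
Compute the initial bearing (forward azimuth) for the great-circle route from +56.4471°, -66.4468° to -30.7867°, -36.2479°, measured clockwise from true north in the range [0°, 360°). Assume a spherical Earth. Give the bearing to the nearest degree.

Δλ = -36.2479 − -66.4468 = 30.1989°.
θ = atan2( sin Δλ · cos φ₂ , cos φ₁ · sin φ₂ − sin φ₁ · cos φ₂ · cos Δλ )
  = atan2(0.43212, -0.90167) = 154.394° → normalised to [0°, 360°): 154.394°.

154°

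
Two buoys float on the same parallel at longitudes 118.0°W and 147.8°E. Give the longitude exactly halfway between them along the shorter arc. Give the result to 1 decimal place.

Signed shortest Δλ from -118.0° to +147.8° is -94.2°.
Midpoint longitude = -118.0° + (-94.2°)/2 = -118.0° − 47.1° = -165.1°.
(The naïve average (-118.0 + +147.8)/2 = 14.9° is on the wrong side of the globe.)

165.1°W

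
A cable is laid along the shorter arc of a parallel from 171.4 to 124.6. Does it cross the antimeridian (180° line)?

No

Signed shortest Δλ = ((124.6 − 171.4 + 180) mod 360) − 180 = -46.8°.
Going west by 46.8° from +171.4° reaches +124.6° without touching 180°.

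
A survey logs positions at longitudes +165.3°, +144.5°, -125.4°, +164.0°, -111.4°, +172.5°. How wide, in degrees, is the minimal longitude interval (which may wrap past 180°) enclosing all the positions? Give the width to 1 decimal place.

104.1°

Sort the longitudes: -125.4°, -111.4°, +144.5°, +164.0°, +165.3°, +172.5°.
Eastward gaps between consecutive values (wrapping around): 14.0°, 255.9°, 19.5°, 1.3°, 7.2°, 62.1°.
Largest gap = 255.9° ⇒ minimal covering band is its complement: 360° − 255.9° = 104.1°.
Band runs from +144.5° eastward to -111.4°, crossing the antimeridian.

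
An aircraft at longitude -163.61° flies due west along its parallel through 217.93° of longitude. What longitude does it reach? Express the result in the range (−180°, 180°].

Start at -163.61°; shift −217.93° → -381.54°.
-381.54° lies outside (−180°, 180°]; add 360° → -21.54°.

-21.54°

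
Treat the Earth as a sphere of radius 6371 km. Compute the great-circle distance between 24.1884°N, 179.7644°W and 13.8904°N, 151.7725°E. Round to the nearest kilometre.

3195 km

Δλ = 151.7725 − -179.7644 = 331.5369°; wrapped into (−180°, 180°]: -28.4631°.
Δφ = 13.8904 − 24.1884 = -10.2980°.
a = sin²(Δφ/2) + cos φ₁ · cos φ₂ · sin²(Δλ/2) = 0.061574.
c = 2·atan2(√a, √(1−a)) = 0.50152 rad → d = 6371·c ≈ 3195.19 km.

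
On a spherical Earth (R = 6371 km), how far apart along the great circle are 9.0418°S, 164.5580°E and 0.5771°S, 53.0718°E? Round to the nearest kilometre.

12355 km

Δλ = 53.0718 − 164.5580 = -111.4862°.
Δφ = -0.5771 − -9.0418 = 8.4647°.
a = sin²(Δφ/2) + cos φ₁ · cos φ₂ · sin²(Δλ/2) = 0.680062.
c = 2·atan2(√a, √(1−a)) = 1.93920 rad → d = 6371·c ≈ 12354.63 km.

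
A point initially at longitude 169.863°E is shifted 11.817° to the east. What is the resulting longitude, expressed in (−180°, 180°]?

178.320°W

Start at +169.863°; shift +11.817° → +181.680°.
+181.680° lies outside (−180°, 180°]; subtract 360° → -178.320°.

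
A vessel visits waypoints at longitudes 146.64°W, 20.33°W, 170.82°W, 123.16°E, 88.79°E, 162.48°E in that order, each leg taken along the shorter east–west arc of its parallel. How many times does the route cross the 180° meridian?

1

Leg 1: -146.64° → -20.33°, shortest Δλ = 126.31° (east) — does not cross 180°.
Leg 2: -20.33° → -170.82°, shortest Δλ = -150.49° (west) — does not cross 180°.
Leg 3: -170.82° → +123.16°, shortest Δλ = -66.02° (west) — crosses 180°.
Leg 4: +123.16° → +88.79°, shortest Δλ = -34.37° (west) — does not cross 180°.
Leg 5: +88.79° → +162.48°, shortest Δλ = 73.69° (east) — does not cross 180°.
Total crossings: 1.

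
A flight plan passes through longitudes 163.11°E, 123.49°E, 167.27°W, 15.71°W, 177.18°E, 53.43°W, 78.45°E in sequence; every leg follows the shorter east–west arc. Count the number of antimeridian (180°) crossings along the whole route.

Leg 1: +163.11° → +123.49°, shortest Δλ = -39.62° (west) — does not cross 180°.
Leg 2: +123.49° → -167.27°, shortest Δλ = 69.24° (east) — crosses 180°.
Leg 3: -167.27° → -15.71°, shortest Δλ = 151.56° (east) — does not cross 180°.
Leg 4: -15.71° → +177.18°, shortest Δλ = -167.11° (west) — crosses 180°.
Leg 5: +177.18° → -53.43°, shortest Δλ = 129.39° (east) — crosses 180°.
Leg 6: -53.43° → +78.45°, shortest Δλ = 131.88° (east) — does not cross 180°.
Total crossings: 3.

3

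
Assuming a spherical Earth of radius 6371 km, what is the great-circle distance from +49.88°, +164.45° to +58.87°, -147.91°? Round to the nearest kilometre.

Δλ = -147.91 − 164.45 = -312.36°; wrapped into (−180°, 180°]: 47.64°.
Δφ = 58.87 − 49.88 = 8.99°.
a = sin²(Δφ/2) + cos φ₁ · cos φ₂ · sin²(Δλ/2) = 0.060479.
c = 2·atan2(√a, √(1−a)) = 0.49695 rad → d = 6371·c ≈ 3166.06 km.

3166 km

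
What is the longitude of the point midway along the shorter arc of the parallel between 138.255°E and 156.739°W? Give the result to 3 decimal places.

170.758°E

Signed shortest Δλ from +138.255° to -156.739° is +65.006°.
Midpoint longitude = +138.255° + (+65.006°)/2 = +138.255° + 32.503° = +170.758°.
(The naïve average (+138.255 + -156.739)/2 = -9.242° is on the wrong side of the globe.)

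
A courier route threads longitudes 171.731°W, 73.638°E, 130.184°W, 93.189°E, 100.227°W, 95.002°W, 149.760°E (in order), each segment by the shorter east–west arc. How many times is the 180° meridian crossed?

5

Leg 1: -171.731° → +73.638°, shortest Δλ = -114.631° (west) — crosses 180°.
Leg 2: +73.638° → -130.184°, shortest Δλ = 156.178° (east) — crosses 180°.
Leg 3: -130.184° → +93.189°, shortest Δλ = -136.627° (west) — crosses 180°.
Leg 4: +93.189° → -100.227°, shortest Δλ = 166.584° (east) — crosses 180°.
Leg 5: -100.227° → -95.002°, shortest Δλ = 5.225° (east) — does not cross 180°.
Leg 6: -95.002° → +149.760°, shortest Δλ = -115.238° (west) — crosses 180°.
Total crossings: 5.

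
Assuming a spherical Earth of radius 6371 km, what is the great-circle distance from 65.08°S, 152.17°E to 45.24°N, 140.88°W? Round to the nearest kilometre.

13550 km

Δλ = -140.88 − 152.17 = -293.05°; wrapped into (−180°, 180°]: 66.95°.
Δφ = 45.24 − -65.08 = 110.32°.
a = sin²(Δφ/2) + cos φ₁ · cos φ₂ · sin²(Δλ/2) = 0.763895.
c = 2·atan2(√a, √(1−a)) = 2.12679 rad → d = 6371·c ≈ 13549.79 km.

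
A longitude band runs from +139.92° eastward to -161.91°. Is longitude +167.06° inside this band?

Yes

Band width going east from +139.92° to -161.91°: ((-161.91 − 139.92) mod 360) = 58.17°.
Offset of +167.06° east of the west edge: ((167.06 − 139.92) mod 360) = 27.14°.
27.14° ≤ 58.17° ⇒ inside.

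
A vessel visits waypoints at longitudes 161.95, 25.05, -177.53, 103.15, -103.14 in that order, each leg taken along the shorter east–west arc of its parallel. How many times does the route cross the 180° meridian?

3

Leg 1: +161.95° → +25.05°, shortest Δλ = -136.9° (west) — does not cross 180°.
Leg 2: +25.05° → -177.53°, shortest Δλ = 157.42° (east) — crosses 180°.
Leg 3: -177.53° → +103.15°, shortest Δλ = -79.32° (west) — crosses 180°.
Leg 4: +103.15° → -103.14°, shortest Δλ = 153.71° (east) — crosses 180°.
Total crossings: 3.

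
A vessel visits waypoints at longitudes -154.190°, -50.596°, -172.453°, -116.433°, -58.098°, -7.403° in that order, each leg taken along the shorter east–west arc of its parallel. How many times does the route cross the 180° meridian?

0

Leg 1: -154.190° → -50.596°, shortest Δλ = 103.594° (east) — does not cross 180°.
Leg 2: -50.596° → -172.453°, shortest Δλ = -121.857° (west) — does not cross 180°.
Leg 3: -172.453° → -116.433°, shortest Δλ = 56.02° (east) — does not cross 180°.
Leg 4: -116.433° → -58.098°, shortest Δλ = 58.335° (east) — does not cross 180°.
Leg 5: -58.098° → -7.403°, shortest Δλ = 50.695° (east) — does not cross 180°.
Total crossings: 0.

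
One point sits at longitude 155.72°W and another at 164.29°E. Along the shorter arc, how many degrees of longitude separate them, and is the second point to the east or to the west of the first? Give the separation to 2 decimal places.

39.99° west

Raw difference: 164.29 − -155.72 = 320.01°.
Normalise into (−180°, 180°]: 320.01° − 360° = -39.99°.
Negative ⇒ the second point lies to the west; separation 39.99°.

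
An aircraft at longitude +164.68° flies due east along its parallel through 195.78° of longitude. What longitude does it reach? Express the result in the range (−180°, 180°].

Start at +164.68°; shift +195.78° → +360.46°.
+360.46° lies outside (−180°, 180°]; subtract 360° → +0.46°.

+0.46°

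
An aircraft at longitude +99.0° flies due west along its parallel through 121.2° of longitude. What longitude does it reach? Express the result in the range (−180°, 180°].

Start at +99.0°; shift −121.2° → -22.2°.
-22.2° already lies in (−180°, 180°].

-22.2°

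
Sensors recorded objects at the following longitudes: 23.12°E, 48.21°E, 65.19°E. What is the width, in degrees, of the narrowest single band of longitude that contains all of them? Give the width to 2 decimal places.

42.07°

Sort the longitudes: +23.12°, +48.21°, +65.19°.
Eastward gaps between consecutive values (wrapping around): 25.09°, 16.98°, 317.93°.
Largest gap = 317.93° ⇒ minimal covering band is its complement: 360° − 317.93° = 42.07°.
Band runs from +23.12° eastward to +65.19°.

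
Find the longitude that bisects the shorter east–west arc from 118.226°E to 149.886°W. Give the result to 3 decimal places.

164.170°E

Signed shortest Δλ from +118.226° to -149.886° is +91.888°.
Midpoint longitude = +118.226° + (+91.888°)/2 = +118.226° + 45.944° = +164.170°.
(The naïve average (+118.226 + -149.886)/2 = -15.83° is on the wrong side of the globe.)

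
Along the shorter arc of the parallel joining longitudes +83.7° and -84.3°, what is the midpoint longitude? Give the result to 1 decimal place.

Signed shortest Δλ from +83.7° to -84.3° is -168.0°.
Midpoint longitude = +83.7° + (-168.0°)/2 = +83.7° − 84.0° = -0.3°.

-0.3°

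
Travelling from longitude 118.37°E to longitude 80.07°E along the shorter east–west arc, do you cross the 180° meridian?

Signed shortest Δλ = ((80.07 − 118.37 + 180) mod 360) − 180 = -38.3°.
Going west by 38.3° from +118.37° reaches +80.07° without touching 180°.

No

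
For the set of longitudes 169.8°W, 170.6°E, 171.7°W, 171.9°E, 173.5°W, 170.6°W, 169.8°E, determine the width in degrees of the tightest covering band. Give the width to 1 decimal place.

Sort the longitudes: -173.5°, -171.7°, -170.6°, -169.8°, +169.8°, +170.6°, +171.9°.
Eastward gaps between consecutive values (wrapping around): 1.8°, 1.1°, 0.8°, 339.6°, 0.8°, 1.3°, 14.6°.
Largest gap = 339.6° ⇒ minimal covering band is its complement: 360° − 339.6° = 20.4°.
Band runs from +169.8° eastward to -169.8°, crossing the antimeridian.

20.4°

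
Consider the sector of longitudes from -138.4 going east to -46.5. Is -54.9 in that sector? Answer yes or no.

Band width going east from -138.4° to -46.5°: ((-46.5 − -138.4) mod 360) = 91.9°.
Offset of -54.9° east of the west edge: ((-54.9 − -138.4) mod 360) = 83.5°.
83.5° ≤ 91.9° ⇒ inside.

Yes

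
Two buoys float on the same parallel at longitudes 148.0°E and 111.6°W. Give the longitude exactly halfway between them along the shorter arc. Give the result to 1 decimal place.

161.8°W

Signed shortest Δλ from +148.0° to -111.6° is +100.4°.
Midpoint longitude = +148.0° + (+100.4°)/2 = +148.0° + 50.2° = +198.2°.
Normalise into (−180°, 180°]: -161.8°.
(The naïve average (+148.0 + -111.6)/2 = 18.2° is on the wrong side of the globe.)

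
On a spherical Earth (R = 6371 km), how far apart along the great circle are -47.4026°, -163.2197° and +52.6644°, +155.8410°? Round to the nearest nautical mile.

Δλ = 155.8410 − -163.2197 = 319.0607°; wrapped into (−180°, 180°]: -40.9393°.
Δφ = 52.6644 − -47.4026 = 100.0670°.
a = sin²(Δφ/2) + cos φ₁ · cos φ₂ · sin²(Δλ/2) = 0.637602.
c = 2·atan2(√a, √(1−a)) = 1.84960 rad → d = 6371·c ≈ 11783.79 km ≈ 6362.74 nmi.

6363 nmi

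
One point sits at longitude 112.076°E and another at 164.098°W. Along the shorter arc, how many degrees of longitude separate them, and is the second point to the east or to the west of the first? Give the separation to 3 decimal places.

83.826° east

Raw difference: -164.098 − 112.076 = -276.174°.
Normalise into (−180°, 180°]: -276.174° + 360° = 83.826°.
Positive ⇒ the second point lies to the east; separation 83.826°.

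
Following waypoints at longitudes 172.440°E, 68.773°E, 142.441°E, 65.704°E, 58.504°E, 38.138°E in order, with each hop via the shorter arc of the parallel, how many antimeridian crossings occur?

Leg 1: +172.440° → +68.773°, shortest Δλ = -103.667° (west) — does not cross 180°.
Leg 2: +68.773° → +142.441°, shortest Δλ = 73.668° (east) — does not cross 180°.
Leg 3: +142.441° → +65.704°, shortest Δλ = -76.737° (west) — does not cross 180°.
Leg 4: +65.704° → +58.504°, shortest Δλ = -7.2° (west) — does not cross 180°.
Leg 5: +58.504° → +38.138°, shortest Δλ = -20.366° (west) — does not cross 180°.
Total crossings: 0.

0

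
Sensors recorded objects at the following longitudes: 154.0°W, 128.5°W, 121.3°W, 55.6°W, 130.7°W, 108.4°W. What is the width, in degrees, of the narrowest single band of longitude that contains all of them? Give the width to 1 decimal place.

98.4°

Sort the longitudes: -154.0°, -130.7°, -128.5°, -121.3°, -108.4°, -55.6°.
Eastward gaps between consecutive values (wrapping around): 23.3°, 2.2°, 7.2°, 12.9°, 52.8°, 261.6°.
Largest gap = 261.6° ⇒ minimal covering band is its complement: 360° − 261.6° = 98.4°.
Band runs from -154.0° eastward to -55.6°.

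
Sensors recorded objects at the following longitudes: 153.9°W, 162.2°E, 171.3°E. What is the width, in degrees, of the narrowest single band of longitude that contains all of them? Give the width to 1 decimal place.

Sort the longitudes: -153.9°, +162.2°, +171.3°.
Eastward gaps between consecutive values (wrapping around): 316.1°, 9.1°, 34.8°.
Largest gap = 316.1° ⇒ minimal covering band is its complement: 360° − 316.1° = 43.9°.
Band runs from +162.2° eastward to -153.9°, crossing the antimeridian.

43.9°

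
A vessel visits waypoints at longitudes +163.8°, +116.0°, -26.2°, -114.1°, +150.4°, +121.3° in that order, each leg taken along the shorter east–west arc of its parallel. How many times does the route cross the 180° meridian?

Leg 1: +163.8° → +116.0°, shortest Δλ = -47.8° (west) — does not cross 180°.
Leg 2: +116.0° → -26.2°, shortest Δλ = -142.2° (west) — does not cross 180°.
Leg 3: -26.2° → -114.1°, shortest Δλ = -87.9° (west) — does not cross 180°.
Leg 4: -114.1° → +150.4°, shortest Δλ = -95.5° (west) — crosses 180°.
Leg 5: +150.4° → +121.3°, shortest Δλ = -29.1° (west) — does not cross 180°.
Total crossings: 1.

1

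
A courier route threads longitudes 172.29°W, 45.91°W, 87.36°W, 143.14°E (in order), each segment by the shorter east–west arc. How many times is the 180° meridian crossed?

1

Leg 1: -172.29° → -45.91°, shortest Δλ = 126.38° (east) — does not cross 180°.
Leg 2: -45.91° → -87.36°, shortest Δλ = -41.45° (west) — does not cross 180°.
Leg 3: -87.36° → +143.14°, shortest Δλ = -129.5° (west) — crosses 180°.
Total crossings: 1.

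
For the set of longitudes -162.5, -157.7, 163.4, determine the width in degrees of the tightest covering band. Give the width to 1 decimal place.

38.9°

Sort the longitudes: -162.5°, -157.7°, +163.4°.
Eastward gaps between consecutive values (wrapping around): 4.8°, 321.1°, 34.1°.
Largest gap = 321.1° ⇒ minimal covering band is its complement: 360° − 321.1° = 38.9°.
Band runs from +163.4° eastward to -157.7°, crossing the antimeridian.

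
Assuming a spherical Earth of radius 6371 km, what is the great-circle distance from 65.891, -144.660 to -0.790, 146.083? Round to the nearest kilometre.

Δλ = 146.083 − -144.660 = 290.743°; wrapped into (−180°, 180°]: -69.257°.
Δφ = -0.790 − 65.891 = -66.681°.
a = sin²(Δφ/2) + cos φ₁ · cos φ₂ · sin²(Δλ/2) = 0.433963.
c = 2·atan2(√a, √(1−a)) = 1.43834 rad → d = 6371·c ≈ 9163.64 km.

9164 km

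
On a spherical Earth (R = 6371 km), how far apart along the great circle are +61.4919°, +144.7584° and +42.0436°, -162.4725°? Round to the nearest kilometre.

4068 km

Δλ = -162.4725 − 144.7584 = -307.2309°; wrapped into (−180°, 180°]: 52.7691°.
Δφ = 42.0436 − 61.4919 = -19.4483°.
a = sin²(Δφ/2) + cos φ₁ · cos φ₂ · sin²(Δλ/2) = 0.098527.
c = 2·atan2(√a, √(1−a)) = 0.63858 rad → d = 6371·c ≈ 4068.36 km.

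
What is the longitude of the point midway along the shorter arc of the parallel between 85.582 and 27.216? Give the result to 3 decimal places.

+56.399°

Signed shortest Δλ from +85.582° to +27.216° is -58.366°.
Midpoint longitude = +85.582° + (-58.366°)/2 = +85.582° − 29.183° = +56.399°.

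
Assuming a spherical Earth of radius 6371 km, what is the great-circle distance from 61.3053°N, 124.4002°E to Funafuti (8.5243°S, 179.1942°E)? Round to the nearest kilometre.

Δλ = 179.1942 − 124.4002 = 54.7940°.
Δφ = -8.5243 − 61.3053 = -69.8296°.
a = sin²(Δφ/2) + cos φ₁ · cos φ₂ · sin²(Δλ/2) = 0.428136.
c = 2·atan2(√a, √(1−a)) = 1.42657 rad → d = 6371·c ≈ 9088.67 km.

9089 km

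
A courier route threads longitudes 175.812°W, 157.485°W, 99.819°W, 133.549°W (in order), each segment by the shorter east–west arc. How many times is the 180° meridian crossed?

0

Leg 1: -175.812° → -157.485°, shortest Δλ = 18.327° (east) — does not cross 180°.
Leg 2: -157.485° → -99.819°, shortest Δλ = 57.666° (east) — does not cross 180°.
Leg 3: -99.819° → -133.549°, shortest Δλ = -33.73° (west) — does not cross 180°.
Total crossings: 0.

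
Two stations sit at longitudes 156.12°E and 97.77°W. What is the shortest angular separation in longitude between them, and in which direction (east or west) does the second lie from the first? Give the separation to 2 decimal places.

Raw difference: -97.77 − 156.12 = -253.89°.
Normalise into (−180°, 180°]: -253.89° + 360° = 106.11°.
Positive ⇒ the second point lies to the east; separation 106.11°.

106.11° east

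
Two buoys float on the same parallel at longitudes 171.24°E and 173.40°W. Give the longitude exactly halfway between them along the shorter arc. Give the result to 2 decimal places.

178.92°E

Signed shortest Δλ from +171.24° to -173.40° is +15.36°.
Midpoint longitude = +171.24° + (+15.36°)/2 = +171.24° + 7.68° = +178.92°.
(The naïve average (+171.24 + -173.40)/2 = -1.08° is on the wrong side of the globe.)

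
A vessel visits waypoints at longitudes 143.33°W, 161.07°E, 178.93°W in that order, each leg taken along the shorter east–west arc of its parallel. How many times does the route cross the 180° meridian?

2

Leg 1: -143.33° → +161.07°, shortest Δλ = -55.6° (west) — crosses 180°.
Leg 2: +161.07° → -178.93°, shortest Δλ = 20.0° (east) — crosses 180°.
Total crossings: 2.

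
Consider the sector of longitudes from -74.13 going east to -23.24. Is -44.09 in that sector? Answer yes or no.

Band width going east from -74.13° to -23.24°: ((-23.24 − -74.13) mod 360) = 50.89°.
Offset of -44.09° east of the west edge: ((-44.09 − -74.13) mod 360) = 30.04°.
30.04° ≤ 50.89° ⇒ inside.

Yes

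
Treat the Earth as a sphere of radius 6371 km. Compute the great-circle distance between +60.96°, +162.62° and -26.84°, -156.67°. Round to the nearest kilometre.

Δλ = -156.67 − 162.62 = -319.29°; wrapped into (−180°, 180°]: 40.71°.
Δφ = -26.84 − 60.96 = -87.80°.
a = sin²(Δφ/2) + cos φ₁ · cos φ₂ · sin²(Δλ/2) = 0.533210.
c = 2·atan2(√a, √(1−a)) = 1.63727 rad → d = 6371·c ≈ 10431.02 km.

10431 km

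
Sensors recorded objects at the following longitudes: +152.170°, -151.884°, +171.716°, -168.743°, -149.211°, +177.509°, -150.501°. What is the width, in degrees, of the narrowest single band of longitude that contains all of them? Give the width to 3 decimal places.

Sort the longitudes: -168.743°, -151.884°, -150.501°, -149.211°, +152.170°, +171.716°, +177.509°.
Eastward gaps between consecutive values (wrapping around): 16.859°, 1.383°, 1.290°, 301.381°, 19.546°, 5.793°, 13.748°.
Largest gap = 301.381° ⇒ minimal covering band is its complement: 360° − 301.381° = 58.619°.
Band runs from +152.170° eastward to -149.211°, crossing the antimeridian.

58.619°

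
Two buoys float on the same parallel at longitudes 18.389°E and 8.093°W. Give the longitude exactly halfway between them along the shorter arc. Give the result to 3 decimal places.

5.148°E

Signed shortest Δλ from +18.389° to -8.093° is -26.482°.
Midpoint longitude = +18.389° + (-26.482°)/2 = +18.389° − 13.241° = +5.148°.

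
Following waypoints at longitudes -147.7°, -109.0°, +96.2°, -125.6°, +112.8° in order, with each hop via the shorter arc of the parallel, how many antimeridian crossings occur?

Leg 1: -147.7° → -109.0°, shortest Δλ = 38.7° (east) — does not cross 180°.
Leg 2: -109.0° → +96.2°, shortest Δλ = -154.8° (west) — crosses 180°.
Leg 3: +96.2° → -125.6°, shortest Δλ = 138.2° (east) — crosses 180°.
Leg 4: -125.6° → +112.8°, shortest Δλ = -121.6° (west) — crosses 180°.
Total crossings: 3.

3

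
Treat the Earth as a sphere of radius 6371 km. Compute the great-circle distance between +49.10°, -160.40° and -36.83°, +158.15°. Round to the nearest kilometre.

Δλ = 158.15 − -160.40 = 318.55°; wrapped into (−180°, 180°]: -41.45°.
Δφ = -36.83 − 49.10 = -85.93°.
a = sin²(Δφ/2) + cos φ₁ · cos φ₂ · sin²(Δλ/2) = 0.530143.
c = 2·atan2(√a, √(1−a)) = 1.63112 rad → d = 6371·c ≈ 10391.86 km.

10392 km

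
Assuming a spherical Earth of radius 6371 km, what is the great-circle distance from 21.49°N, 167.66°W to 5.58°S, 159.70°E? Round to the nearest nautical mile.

Δλ = 159.70 − -167.66 = 327.36°; wrapped into (−180°, 180°]: -32.64°.
Δφ = -5.58 − 21.49 = -27.07°.
a = sin²(Δφ/2) + cos φ₁ · cos φ₂ · sin²(Δλ/2) = 0.127899.
c = 2·atan2(√a, √(1−a)) = 0.73146 rad → d = 6371·c ≈ 4660.11 km ≈ 2516.26 nmi.

2516 nmi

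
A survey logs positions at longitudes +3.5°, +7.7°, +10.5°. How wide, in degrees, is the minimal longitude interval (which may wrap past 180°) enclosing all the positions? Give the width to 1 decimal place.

7.0°

Sort the longitudes: +3.5°, +7.7°, +10.5°.
Eastward gaps between consecutive values (wrapping around): 4.2°, 2.8°, 353.0°.
Largest gap = 353.0° ⇒ minimal covering band is its complement: 360° − 353.0° = 7.0°.
Band runs from +3.5° eastward to +10.5°.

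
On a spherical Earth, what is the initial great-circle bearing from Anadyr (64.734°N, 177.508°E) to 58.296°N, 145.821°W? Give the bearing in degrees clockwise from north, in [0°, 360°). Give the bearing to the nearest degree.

Δλ = -145.821 − 177.508 = -323.329°; wrapped into (−180°, 180°]: 36.671°.
θ = atan2( sin Δλ · cos φ₂ , cos φ₁ · sin φ₂ − sin φ₁ · cos φ₂ · cos Δλ )
  = atan2(0.31386, -0.01806) = 93.294° → normalised to [0°, 360°): 93.294°.

93°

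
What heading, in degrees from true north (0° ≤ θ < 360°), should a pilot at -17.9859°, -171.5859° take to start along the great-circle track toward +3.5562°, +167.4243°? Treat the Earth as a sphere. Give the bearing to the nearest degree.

314°

Δλ = 167.4243 − -171.5859 = 339.0102°; wrapped into (−180°, 180°]: -20.9898°.
θ = atan2( sin Δλ · cos φ₂ , cos φ₁ · sin φ₂ − sin φ₁ · cos φ₂ · cos Δλ )
  = atan2(-0.35751, 0.34673) = -45.877° → normalised to [0°, 360°): 314.123°.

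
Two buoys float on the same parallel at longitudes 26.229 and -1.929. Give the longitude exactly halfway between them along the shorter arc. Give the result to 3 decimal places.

+12.150°

Signed shortest Δλ from +26.229° to -1.929° is -28.158°.
Midpoint longitude = +26.229° + (-28.158°)/2 = +26.229° − 14.079° = +12.150°.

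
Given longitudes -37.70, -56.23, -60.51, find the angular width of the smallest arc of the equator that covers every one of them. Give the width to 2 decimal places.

22.81°

Sort the longitudes: -60.51°, -56.23°, -37.70°.
Eastward gaps between consecutive values (wrapping around): 4.28°, 18.53°, 337.19°.
Largest gap = 337.19° ⇒ minimal covering band is its complement: 360° − 337.19° = 22.81°.
Band runs from -60.51° eastward to -37.70°.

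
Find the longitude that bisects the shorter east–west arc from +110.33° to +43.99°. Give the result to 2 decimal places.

+77.16°

Signed shortest Δλ from +110.33° to +43.99° is -66.34°.
Midpoint longitude = +110.33° + (-66.34°)/2 = +110.33° − 33.17° = +77.16°.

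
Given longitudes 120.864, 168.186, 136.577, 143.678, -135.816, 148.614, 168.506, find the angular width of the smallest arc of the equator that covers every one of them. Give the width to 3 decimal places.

103.320°

Sort the longitudes: -135.816°, +120.864°, +136.577°, +143.678°, +148.614°, +168.186°, +168.506°.
Eastward gaps between consecutive values (wrapping around): 256.680°, 15.713°, 7.101°, 4.936°, 19.572°, 0.320°, 55.678°.
Largest gap = 256.680° ⇒ minimal covering band is its complement: 360° − 256.680° = 103.320°.
Band runs from +120.864° eastward to -135.816°, crossing the antimeridian.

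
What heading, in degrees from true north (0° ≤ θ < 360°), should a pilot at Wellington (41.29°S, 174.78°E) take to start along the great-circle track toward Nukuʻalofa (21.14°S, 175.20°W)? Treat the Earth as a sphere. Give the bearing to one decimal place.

25.8°

Δλ = -175.20 − 174.78 = -349.98°; wrapped into (−180°, 180°]: 10.02°.
θ = atan2( sin Δλ · cos φ₂ , cos φ₁ · sin φ₂ − sin φ₁ · cos φ₂ · cos Δλ )
  = atan2(0.16228, 0.33509) = 25.841° → normalised to [0°, 360°): 25.841°.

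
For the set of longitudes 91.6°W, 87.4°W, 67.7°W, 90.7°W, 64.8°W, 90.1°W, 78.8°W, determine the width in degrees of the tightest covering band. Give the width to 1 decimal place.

26.8°

Sort the longitudes: -91.6°, -90.7°, -90.1°, -87.4°, -78.8°, -67.7°, -64.8°.
Eastward gaps between consecutive values (wrapping around): 0.9°, 0.6°, 2.7°, 8.6°, 11.1°, 2.9°, 333.2°.
Largest gap = 333.2° ⇒ minimal covering band is its complement: 360° − 333.2° = 26.8°.
Band runs from -91.6° eastward to -64.8°.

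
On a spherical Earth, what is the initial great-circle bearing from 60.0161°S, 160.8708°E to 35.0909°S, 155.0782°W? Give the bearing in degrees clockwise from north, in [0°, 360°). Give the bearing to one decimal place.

68.7°

Δλ = -155.0782 − 160.8708 = -315.9490°; wrapped into (−180°, 180°]: 44.0510°.
θ = atan2( sin Δλ · cos φ₂ , cos φ₁ · sin φ₂ − sin φ₁ · cos φ₂ · cos Δλ )
  = atan2(0.56892, 0.22208) = 68.676° → normalised to [0°, 360°): 68.676°.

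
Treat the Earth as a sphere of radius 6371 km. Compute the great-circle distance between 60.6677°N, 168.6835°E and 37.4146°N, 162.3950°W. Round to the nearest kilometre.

3282 km

Δλ = -162.3950 − 168.6835 = -331.0785°; wrapped into (−180°, 180°]: 28.9215°.
Δφ = 37.4146 − 60.6677 = -23.2531°.
a = sin²(Δφ/2) + cos φ₁ · cos φ₂ · sin²(Δλ/2) = 0.064878.
c = 2·atan2(√a, √(1−a)) = 0.51510 rad → d = 6371·c ≈ 3281.69 km.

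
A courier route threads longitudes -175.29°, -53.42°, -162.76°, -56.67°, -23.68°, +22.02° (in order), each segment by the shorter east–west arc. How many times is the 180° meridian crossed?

Leg 1: -175.29° → -53.42°, shortest Δλ = 121.87° (east) — does not cross 180°.
Leg 2: -53.42° → -162.76°, shortest Δλ = -109.34° (west) — does not cross 180°.
Leg 3: -162.76° → -56.67°, shortest Δλ = 106.09° (east) — does not cross 180°.
Leg 4: -56.67° → -23.68°, shortest Δλ = 32.99° (east) — does not cross 180°.
Leg 5: -23.68° → +22.02°, shortest Δλ = 45.7° (east) — does not cross 180°.
Total crossings: 0.

0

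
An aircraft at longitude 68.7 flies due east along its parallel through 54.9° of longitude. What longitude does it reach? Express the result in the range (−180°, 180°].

+123.6°

Start at +68.7°; shift +54.9° → +123.6°.
+123.6° already lies in (−180°, 180°].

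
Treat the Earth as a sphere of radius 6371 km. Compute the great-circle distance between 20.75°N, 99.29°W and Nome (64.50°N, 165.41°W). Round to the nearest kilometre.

6798 km

Δλ = -165.41 − -99.29 = -66.12°.
Δφ = 64.50 − 20.75 = 43.75°.
a = sin²(Δφ/2) + cos φ₁ · cos φ₂ · sin²(Δλ/2) = 0.258623.
c = 2·atan2(√a, √(1−a)) = 1.06700 rad → d = 6371·c ≈ 6797.86 km.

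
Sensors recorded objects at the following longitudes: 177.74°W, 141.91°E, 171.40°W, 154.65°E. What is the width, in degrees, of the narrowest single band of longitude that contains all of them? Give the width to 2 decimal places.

Sort the longitudes: -177.74°, -171.40°, +141.91°, +154.65°.
Eastward gaps between consecutive values (wrapping around): 6.34°, 313.31°, 12.74°, 27.61°.
Largest gap = 313.31° ⇒ minimal covering band is its complement: 360° − 313.31° = 46.69°.
Band runs from +141.91° eastward to -171.40°, crossing the antimeridian.

46.69°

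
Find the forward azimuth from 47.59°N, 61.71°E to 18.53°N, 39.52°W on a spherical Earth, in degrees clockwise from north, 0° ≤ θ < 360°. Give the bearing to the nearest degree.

Δλ = -39.52 − 61.71 = -101.23°.
θ = atan2( sin Δλ · cos φ₂ , cos φ₁ · sin φ₂ − sin φ₁ · cos φ₂ · cos Δλ )
  = atan2(-0.93000, 0.35067) = -69.340° → normalised to [0°, 360°): 290.660°.

291°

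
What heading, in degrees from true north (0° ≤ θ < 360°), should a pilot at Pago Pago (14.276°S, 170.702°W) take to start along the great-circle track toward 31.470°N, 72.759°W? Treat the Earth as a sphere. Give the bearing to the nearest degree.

Δλ = -72.759 − -170.702 = 97.943°.
θ = atan2( sin Δλ · cos φ₂ , cos φ₁ · sin φ₂ − sin φ₁ · cos φ₂ · cos Δλ )
  = atan2(0.84473, 0.47687) = 60.554° → normalised to [0°, 360°): 60.554°.

61°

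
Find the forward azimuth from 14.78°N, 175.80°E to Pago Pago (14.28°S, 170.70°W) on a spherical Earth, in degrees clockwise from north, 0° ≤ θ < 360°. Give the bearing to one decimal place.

154.7°

Δλ = -170.70 − 175.80 = -346.50°; wrapped into (−180°, 180°]: 13.50°.
θ = atan2( sin Δλ · cos φ₂ , cos φ₁ · sin φ₂ − sin φ₁ · cos φ₂ · cos Δλ )
  = atan2(0.22623, -0.47889) = 154.714° → normalised to [0°, 360°): 154.714°.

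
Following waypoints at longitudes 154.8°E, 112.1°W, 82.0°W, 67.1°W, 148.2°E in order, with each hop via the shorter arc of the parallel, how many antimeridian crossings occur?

Leg 1: +154.8° → -112.1°, shortest Δλ = 93.1° (east) — crosses 180°.
Leg 2: -112.1° → -82.0°, shortest Δλ = 30.1° (east) — does not cross 180°.
Leg 3: -82.0° → -67.1°, shortest Δλ = 14.9° (east) — does not cross 180°.
Leg 4: -67.1° → +148.2°, shortest Δλ = -144.7° (west) — crosses 180°.
Total crossings: 2.

2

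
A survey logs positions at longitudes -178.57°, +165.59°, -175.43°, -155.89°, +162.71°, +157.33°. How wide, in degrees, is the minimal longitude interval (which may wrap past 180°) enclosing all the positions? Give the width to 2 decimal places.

46.78°

Sort the longitudes: -178.57°, -175.43°, -155.89°, +157.33°, +162.71°, +165.59°.
Eastward gaps between consecutive values (wrapping around): 3.14°, 19.54°, 313.22°, 5.38°, 2.88°, 15.84°.
Largest gap = 313.22° ⇒ minimal covering band is its complement: 360° − 313.22° = 46.78°.
Band runs from +157.33° eastward to -155.89°, crossing the antimeridian.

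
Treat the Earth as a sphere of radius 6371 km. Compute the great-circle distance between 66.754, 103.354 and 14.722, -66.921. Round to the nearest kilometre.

Δλ = -66.921 − 103.354 = -170.275°.
Δφ = 14.722 − 66.754 = -52.032°.
a = sin²(Δφ/2) + cos φ₁ · cos φ₂ · sin²(Δλ/2) = 0.571369.
c = 2·atan2(√a, √(1−a)) = 1.71402 rad → d = 6371·c ≈ 10920.05 km.

10920 km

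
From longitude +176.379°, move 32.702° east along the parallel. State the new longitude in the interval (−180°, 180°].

-150.919°

Start at +176.379°; shift +32.702° → +209.081°.
+209.081° lies outside (−180°, 180°]; subtract 360° → -150.919°.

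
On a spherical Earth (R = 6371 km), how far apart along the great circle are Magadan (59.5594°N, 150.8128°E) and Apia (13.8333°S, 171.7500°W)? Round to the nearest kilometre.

Δλ = -171.7500 − 150.8128 = -322.5628°; wrapped into (−180°, 180°]: 37.4372°.
Δφ = -13.8333 − 59.5594 = -73.3927°.
a = sin²(Δφ/2) + cos φ₁ · cos φ₂ · sin²(Δλ/2) = 0.407761.
c = 2·atan2(√a, √(1−a)) = 1.38525 rad → d = 6371·c ≈ 8825.46 km.

8825 km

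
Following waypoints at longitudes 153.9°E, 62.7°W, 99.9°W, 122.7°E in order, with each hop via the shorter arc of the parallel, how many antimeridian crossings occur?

Leg 1: +153.9° → -62.7°, shortest Δλ = 143.4° (east) — crosses 180°.
Leg 2: -62.7° → -99.9°, shortest Δλ = -37.2° (west) — does not cross 180°.
Leg 3: -99.9° → +122.7°, shortest Δλ = -137.4° (west) — crosses 180°.
Total crossings: 2.

2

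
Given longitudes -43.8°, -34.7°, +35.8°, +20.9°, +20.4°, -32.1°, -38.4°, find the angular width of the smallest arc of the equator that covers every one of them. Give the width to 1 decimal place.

79.6°

Sort the longitudes: -43.8°, -38.4°, -34.7°, -32.1°, +20.4°, +20.9°, +35.8°.
Eastward gaps between consecutive values (wrapping around): 5.4°, 3.7°, 2.6°, 52.5°, 0.5°, 14.9°, 280.4°.
Largest gap = 280.4° ⇒ minimal covering band is its complement: 360° − 280.4° = 79.6°.
Band runs from -43.8° eastward to +35.8°.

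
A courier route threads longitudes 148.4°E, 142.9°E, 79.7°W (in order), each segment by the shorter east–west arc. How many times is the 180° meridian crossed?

1

Leg 1: +148.4° → +142.9°, shortest Δλ = -5.5° (west) — does not cross 180°.
Leg 2: +142.9° → -79.7°, shortest Δλ = 137.4° (east) — crosses 180°.
Total crossings: 1.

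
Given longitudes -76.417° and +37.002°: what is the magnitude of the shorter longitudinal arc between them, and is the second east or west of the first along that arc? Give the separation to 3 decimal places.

Raw difference: 37.002 − -76.417 = 113.419°.
Normalise into (−180°, 180°]: 113.419° stays 113.419°.
Positive ⇒ the second point lies to the east; separation 113.419°.

113.419° east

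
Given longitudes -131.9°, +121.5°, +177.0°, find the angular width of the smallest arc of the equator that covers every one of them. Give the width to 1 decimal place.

106.6°

Sort the longitudes: -131.9°, +121.5°, +177.0°.
Eastward gaps between consecutive values (wrapping around): 253.4°, 55.5°, 51.1°.
Largest gap = 253.4° ⇒ minimal covering band is its complement: 360° − 253.4° = 106.6°.
Band runs from +121.5° eastward to -131.9°, crossing the antimeridian.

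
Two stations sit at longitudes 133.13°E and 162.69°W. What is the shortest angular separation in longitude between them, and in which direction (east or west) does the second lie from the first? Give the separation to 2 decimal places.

Raw difference: -162.69 − 133.13 = -295.82°.
Normalise into (−180°, 180°]: -295.82° + 360° = 64.18°.
Positive ⇒ the second point lies to the east; separation 64.18°.

64.18° east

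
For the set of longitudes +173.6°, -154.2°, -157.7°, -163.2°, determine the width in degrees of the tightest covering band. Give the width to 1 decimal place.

32.2°

Sort the longitudes: -163.2°, -157.7°, -154.2°, +173.6°.
Eastward gaps between consecutive values (wrapping around): 5.5°, 3.5°, 327.8°, 23.2°.
Largest gap = 327.8° ⇒ minimal covering band is its complement: 360° − 327.8° = 32.2°.
Band runs from +173.6° eastward to -154.2°, crossing the antimeridian.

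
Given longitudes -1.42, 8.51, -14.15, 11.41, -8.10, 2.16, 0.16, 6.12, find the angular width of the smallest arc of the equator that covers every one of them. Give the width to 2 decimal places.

25.56°

Sort the longitudes: -14.15°, -8.10°, -1.42°, +0.16°, +2.16°, +6.12°, +8.51°, +11.41°.
Eastward gaps between consecutive values (wrapping around): 6.05°, 6.68°, 1.58°, 2.00°, 3.96°, 2.39°, 2.90°, 334.44°.
Largest gap = 334.44° ⇒ minimal covering band is its complement: 360° − 334.44° = 25.56°.
Band runs from -14.15° eastward to +11.41°.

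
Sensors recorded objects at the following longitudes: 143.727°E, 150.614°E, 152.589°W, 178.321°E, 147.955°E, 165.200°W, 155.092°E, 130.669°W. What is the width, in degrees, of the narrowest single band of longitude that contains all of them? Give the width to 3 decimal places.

85.604°

Sort the longitudes: -165.200°, -152.589°, -130.669°, +143.727°, +147.955°, +150.614°, +155.092°, +178.321°.
Eastward gaps between consecutive values (wrapping around): 12.611°, 21.920°, 274.396°, 4.228°, 2.659°, 4.478°, 23.229°, 16.479°.
Largest gap = 274.396° ⇒ minimal covering band is its complement: 360° − 274.396° = 85.604°.
Band runs from +143.727° eastward to -130.669°, crossing the antimeridian.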